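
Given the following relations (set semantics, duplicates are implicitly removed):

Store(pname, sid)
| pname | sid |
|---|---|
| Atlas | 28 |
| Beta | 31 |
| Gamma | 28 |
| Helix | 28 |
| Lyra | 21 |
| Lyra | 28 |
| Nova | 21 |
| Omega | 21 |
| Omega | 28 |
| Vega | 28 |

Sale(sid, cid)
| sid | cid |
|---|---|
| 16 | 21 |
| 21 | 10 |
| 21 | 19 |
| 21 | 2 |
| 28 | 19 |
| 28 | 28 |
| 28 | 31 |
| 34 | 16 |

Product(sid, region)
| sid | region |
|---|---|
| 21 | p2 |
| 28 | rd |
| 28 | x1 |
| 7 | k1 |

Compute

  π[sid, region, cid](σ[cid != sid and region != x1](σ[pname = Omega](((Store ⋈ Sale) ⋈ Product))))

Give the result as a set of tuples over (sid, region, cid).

{(21, p2, 10), (21, p2, 19), (21, p2, 2), (28, rd, 19), (28, rd, 31)}

Store ⋈ Sale (natural join on sid): {(Atlas, 28, 19), (Atlas, 28, 28), (Atlas, 28, 31), (Gamma, 28, 19), (Gamma, 28, 28), (Gamma, 28, 31), (Helix, 28, 19), (Helix, 28, 28), (Helix, 28, 31), (Lyra, 21, 10), (Lyra, 21, 19), (Lyra, 21, 2), (Lyra, 28, 19), (Lyra, 28, 28), (Lyra, 28, 31), (Nova, 21, 10), (Nova, 21, 19), (Nova, 21, 2), (Omega, 21, 10), (Omega, 21, 19), (Omega, 21, 2), (Omega, 28, 19), (Omega, 28, 28), (Omega, 28, 31), (Vega, 28, 19), (Vega, 28, 28), (Vega, 28, 31)}
(Store ⋈ Sale) ⋈ Product (natural join on sid): {(Atlas, 28, 19, rd), (Atlas, 28, 19, x1), (Atlas, 28, 28, rd), (Atlas, 28, 28, x1), (Atlas, 28, 31, rd), (Atlas, 28, 31, x1), (Gamma, 28, 19, rd), (Gamma, 28, 19, x1), (Gamma, 28, 28, rd), (Gamma, 28, 28, x1), (Gamma, 28, 31, rd), (Gamma, 28, 31, x1), (Helix, 28, 19, rd), (Helix, 28, 19, x1), (Helix, 28, 28, rd), (Helix, 28, 28, x1), (Helix, 28, 31, rd), (Helix, 28, 31, x1), (Lyra, 21, 10, p2), (Lyra, 21, 19, p2), (Lyra, 21, 2, p2), (Lyra, 28, 19, rd), (Lyra, 28, 19, x1), (Lyra, 28, 28, rd), (Lyra, 28, 28, x1), (Lyra, 28, 31, rd), (Lyra, 28, 31, x1), (Nova, 21, 10, p2), (Nova, 21, 19, p2), (Nova, 21, 2, p2), (Omega, 21, 10, p2), (Omega, 21, 19, p2), (Omega, 21, 2, p2), (Omega, 28, 19, rd), (Omega, 28, 19, x1), (Omega, 28, 28, rd), (Omega, 28, 28, x1), (Omega, 28, 31, rd), (Omega, 28, 31, x1), (Vega, 28, 19, rd), (Vega, 28, 19, x1), (Vega, 28, 28, rd), (Vega, 28, 28, x1), (Vega, 28, 31, rd), (Vega, 28, 31, x1)}
σ[pname = Omega]: keep tuples satisfying pname = Omega → {(Omega, 21, 10, p2), (Omega, 21, 19, p2), (Omega, 21, 2, p2), (Omega, 28, 19, rd), (Omega, 28, 19, x1), (Omega, 28, 28, rd), (Omega, 28, 28, x1), (Omega, 28, 31, rd), (Omega, 28, 31, x1)}
σ[cid != sid and region != x1]: keep tuples satisfying cid != sid and region != x1 → {(Omega, 21, 10, p2), (Omega, 21, 19, p2), (Omega, 21, 2, p2), (Omega, 28, 19, rd), (Omega, 28, 31, rd)}
π_{sid, region, cid} gives {(21, p2, 10), (21, p2, 19), (21, p2, 2), (28, rd, 19), (28, rd, 31)}.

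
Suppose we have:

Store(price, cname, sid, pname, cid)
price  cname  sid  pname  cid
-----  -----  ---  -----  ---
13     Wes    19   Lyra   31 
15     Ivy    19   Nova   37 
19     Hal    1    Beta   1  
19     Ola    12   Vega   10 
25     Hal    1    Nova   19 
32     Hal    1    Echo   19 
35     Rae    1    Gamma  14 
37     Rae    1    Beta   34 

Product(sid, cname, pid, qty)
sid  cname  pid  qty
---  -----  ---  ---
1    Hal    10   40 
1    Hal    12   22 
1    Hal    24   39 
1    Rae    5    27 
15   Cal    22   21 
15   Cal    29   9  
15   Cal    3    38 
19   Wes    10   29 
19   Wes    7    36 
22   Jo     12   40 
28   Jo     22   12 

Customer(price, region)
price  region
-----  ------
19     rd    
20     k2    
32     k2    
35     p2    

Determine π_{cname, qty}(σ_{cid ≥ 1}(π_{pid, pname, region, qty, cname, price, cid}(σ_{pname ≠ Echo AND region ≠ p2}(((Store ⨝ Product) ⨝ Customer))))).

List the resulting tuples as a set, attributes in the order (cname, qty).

{(Hal, 22), (Hal, 39), (Hal, 40)}

Store ⋈ Product (natural join on cname, sid): {(13, Wes, 19, Lyra, 31, 10, 29), (13, Wes, 19, Lyra, 31, 7, 36), (19, Hal, 1, Beta, 1, 10, 40), (19, Hal, 1, Beta, 1, 12, 22), (19, Hal, 1, Beta, 1, 24, 39), (25, Hal, 1, Nova, 19, 10, 40), (25, Hal, 1, Nova, 19, 12, 22), (25, Hal, 1, Nova, 19, 24, 39), (32, Hal, 1, Echo, 19, 10, 40), (32, Hal, 1, Echo, 19, 12, 22), (32, Hal, 1, Echo, 19, 24, 39), (35, Rae, 1, Gamma, 14, 5, 27), (37, Rae, 1, Beta, 34, 5, 27)}
(Store ⨝ Product) ⋈ Customer (natural join on price): {(19, Hal, 1, Beta, 1, 10, 40, rd), (19, Hal, 1, Beta, 1, 12, 22, rd), (19, Hal, 1, Beta, 1, 24, 39, rd), (32, Hal, 1, Echo, 19, 10, 40, k2), (32, Hal, 1, Echo, 19, 12, 22, k2), (32, Hal, 1, Echo, 19, 24, 39, k2), (35, Rae, 1, Gamma, 14, 5, 27, p2)}
Filtering on pname ≠ Echo AND region ≠ p2 leaves {(19, Hal, 1, Beta, 1, 10, 40, rd), (19, Hal, 1, Beta, 1, 12, 22, rd), (19, Hal, 1, Beta, 1, 24, 39, rd)}.
Keep only column(s) pid, pname, region, qty, cname, price, cid: {(10, Beta, rd, 40, Hal, 19, 1), (12, Beta, rd, 22, Hal, 19, 1), (24, Beta, rd, 39, Hal, 19, 1)}
Filtering on cid ≥ 1 leaves {(10, Beta, rd, 40, Hal, 19, 1), (12, Beta, rd, 22, Hal, 19, 1), (24, Beta, rd, 39, Hal, 19, 1)}.
Keep only column(s) cname, qty: {(Hal, 22), (Hal, 39), (Hal, 40)}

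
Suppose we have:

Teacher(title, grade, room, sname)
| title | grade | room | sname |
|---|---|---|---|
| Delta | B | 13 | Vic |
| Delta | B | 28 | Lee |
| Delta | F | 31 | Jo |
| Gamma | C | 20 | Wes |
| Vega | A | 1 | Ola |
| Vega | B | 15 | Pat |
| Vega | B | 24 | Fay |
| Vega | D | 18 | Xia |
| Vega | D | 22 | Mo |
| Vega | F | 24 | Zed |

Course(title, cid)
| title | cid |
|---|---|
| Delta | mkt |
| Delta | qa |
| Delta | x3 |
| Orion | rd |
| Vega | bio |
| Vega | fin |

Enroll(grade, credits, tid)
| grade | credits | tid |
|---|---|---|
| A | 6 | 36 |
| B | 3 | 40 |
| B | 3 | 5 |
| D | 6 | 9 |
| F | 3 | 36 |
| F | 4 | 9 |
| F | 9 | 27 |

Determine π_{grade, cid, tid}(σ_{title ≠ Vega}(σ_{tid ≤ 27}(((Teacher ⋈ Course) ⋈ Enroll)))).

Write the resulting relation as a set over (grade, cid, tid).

Natural join on title: {(Delta, B, 13, Vic, mkt), (Delta, B, 13, Vic, qa), (Delta, B, 13, Vic, x3), (Delta, B, 28, Lee, mkt), (Delta, B, 28, Lee, qa), (Delta, B, 28, Lee, x3), (Delta, F, 31, Jo, mkt), (Delta, F, 31, Jo, qa), (Delta, F, 31, Jo, x3), (Vega, A, 1, Ola, bio), (Vega, A, 1, Ola, fin), (Vega, B, 15, Pat, bio), (Vega, B, 15, Pat, fin), (Vega, B, 24, Fay, bio), (Vega, B, 24, Fay, fin), (Vega, D, 18, Xia, bio), (Vega, D, 18, Xia, fin), (Vega, D, 22, Mo, bio), (Vega, D, 22, Mo, fin), (Vega, F, 24, Zed, bio), (Vega, F, 24, Zed, fin)}
Natural join on grade: {(Delta, B, 13, Vic, mkt, 3, 40), (Delta, B, 13, Vic, mkt, 3, 5), (Delta, B, 13, Vic, qa, 3, 40), (Delta, B, 13, Vic, qa, 3, 5), (Delta, B, 13, Vic, x3, 3, 40), (Delta, B, 13, Vic, x3, 3, 5), (Delta, B, 28, Lee, mkt, 3, 40), (Delta, B, 28, Lee, mkt, 3, 5), (Delta, B, 28, Lee, qa, 3, 40), (Delta, B, 28, Lee, qa, 3, 5), (Delta, B, 28, Lee, x3, 3, 40), (Delta, B, 28, Lee, x3, 3, 5), (Delta, F, 31, Jo, mkt, 3, 36), (Delta, F, 31, Jo, mkt, 4, 9), (Delta, F, 31, Jo, mkt, 9, 27), (Delta, F, 31, Jo, qa, 3, 36), (Delta, F, 31, Jo, qa, 4, 9), (Delta, F, 31, Jo, qa, 9, 27), (Delta, F, 31, Jo, x3, 3, 36), (Delta, F, 31, Jo, x3, 4, 9), (Delta, F, 31, Jo, x3, 9, 27), (Vega, A, 1, Ola, bio, 6, 36), (Vega, A, 1, Ola, fin, 6, 36), (Vega, B, 15, Pat, bio, 3, 40), (Vega, B, 15, Pat, bio, 3, 5), (Vega, B, 15, Pat, fin, 3, 40), (Vega, B, 15, Pat, fin, 3, 5), (Vega, B, 24, Fay, bio, 3, 40), (Vega, B, 24, Fay, bio, 3, 5), (Vega, B, 24, Fay, fin, 3, 40), (Vega, B, 24, Fay, fin, 3, 5), (Vega, D, 18, Xia, bio, 6, 9), (Vega, D, 18, Xia, fin, 6, 9), (Vega, D, 22, Mo, bio, 6, 9), (Vega, D, 22, Mo, fin, 6, 9), (Vega, F, 24, Zed, bio, 3, 36), (Vega, F, 24, Zed, bio, 4, 9), (Vega, F, 24, Zed, bio, 9, 27), (Vega, F, 24, Zed, fin, 3, 36), (Vega, F, 24, Zed, fin, 4, 9), (Vega, F, 24, Zed, fin, 9, 27)}
Apply σ_{tid ≤ 27}; surviving tuples: {(Delta, B, 13, Vic, mkt, 3, 5), (Delta, B, 13, Vic, qa, 3, 5), (Delta, B, 13, Vic, x3, 3, 5), (Delta, B, 28, Lee, mkt, 3, 5), (Delta, B, 28, Lee, qa, 3, 5), (Delta, B, 28, Lee, x3, 3, 5), (Delta, F, 31, Jo, mkt, 4, 9), (Delta, F, 31, Jo, mkt, 9, 27), (Delta, F, 31, Jo, qa, 4, 9), (Delta, F, 31, Jo, qa, 9, 27), (Delta, F, 31, Jo, x3, 4, 9), (Delta, F, 31, Jo, x3, 9, 27), (Vega, B, 15, Pat, bio, 3, 5), (Vega, B, 15, Pat, fin, 3, 5), (Vega, B, 24, Fay, bio, 3, 5), (Vega, B, 24, Fay, fin, 3, 5), (Vega, D, 18, Xia, bio, 6, 9), (Vega, D, 18, Xia, fin, 6, 9), (Vega, D, 22, Mo, bio, 6, 9), (Vega, D, 22, Mo, fin, 6, 9), (Vega, F, 24, Zed, bio, 4, 9), (Vega, F, 24, Zed, bio, 9, 27), (Vega, F, 24, Zed, fin, 4, 9), (Vega, F, 24, Zed, fin, 9, 27)}
Apply σ_{title ≠ Vega}; surviving tuples: {(Delta, B, 13, Vic, mkt, 3, 5), (Delta, B, 13, Vic, qa, 3, 5), (Delta, B, 13, Vic, x3, 3, 5), (Delta, B, 28, Lee, mkt, 3, 5), (Delta, B, 28, Lee, qa, 3, 5), (Delta, B, 28, Lee, x3, 3, 5), (Delta, F, 31, Jo, mkt, 4, 9), (Delta, F, 31, Jo, mkt, 9, 27), (Delta, F, 31, Jo, qa, 4, 9), (Delta, F, 31, Jo, qa, 9, 27), (Delta, F, 31, Jo, x3, 4, 9), (Delta, F, 31, Jo, x3, 9, 27)}
Projecting to grade, cid, tid (3 duplicate(s) eliminated): {(B, mkt, 5), (B, qa, 5), (B, x3, 5), (F, mkt, 27), (F, mkt, 9), (F, qa, 27), (F, qa, 9), (F, x3, 27), (F, x3, 9)}

{(B, mkt, 5), (B, qa, 5), (B, x3, 5), (F, mkt, 27), (F, mkt, 9), (F, qa, 27), (F, qa, 9), (F, x3, 27), (F, x3, 9)}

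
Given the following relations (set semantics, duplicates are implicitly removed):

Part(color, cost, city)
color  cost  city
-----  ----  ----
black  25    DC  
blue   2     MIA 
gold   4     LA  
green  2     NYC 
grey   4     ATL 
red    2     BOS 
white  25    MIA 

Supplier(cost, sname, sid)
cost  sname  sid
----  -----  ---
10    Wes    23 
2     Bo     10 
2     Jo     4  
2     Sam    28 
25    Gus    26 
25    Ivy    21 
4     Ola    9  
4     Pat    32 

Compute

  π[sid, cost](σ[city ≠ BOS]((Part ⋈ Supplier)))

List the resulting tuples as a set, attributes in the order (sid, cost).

{(10, 2), (21, 25), (26, 25), (28, 2), (32, 4), (4, 2), (9, 4)}

Part ⋈ Supplier (natural join on cost): {(black, 25, DC, Gus, 26), (black, 25, DC, Ivy, 21), (blue, 2, MIA, Bo, 10), (blue, 2, MIA, Jo, 4), (blue, 2, MIA, Sam, 28), (gold, 4, LA, Ola, 9), (gold, 4, LA, Pat, 32), (green, 2, NYC, Bo, 10), (green, 2, NYC, Jo, 4), (green, 2, NYC, Sam, 28), (grey, 4, ATL, Ola, 9), (grey, 4, ATL, Pat, 32), (red, 2, BOS, Bo, 10), (red, 2, BOS, Jo, 4), (red, 2, BOS, Sam, 28), (white, 25, MIA, Gus, 26), (white, 25, MIA, Ivy, 21)}
σ[city ≠ BOS]: keep tuples satisfying city ≠ BOS → {(black, 25, DC, Gus, 26), (black, 25, DC, Ivy, 21), (blue, 2, MIA, Bo, 10), (blue, 2, MIA, Jo, 4), (blue, 2, MIA, Sam, 28), (gold, 4, LA, Ola, 9), (gold, 4, LA, Pat, 32), (green, 2, NYC, Bo, 10), (green, 2, NYC, Jo, 4), (green, 2, NYC, Sam, 28), (grey, 4, ATL, Ola, 9), (grey, 4, ATL, Pat, 32), (white, 25, MIA, Gus, 26), (white, 25, MIA, Ivy, 21)}
Keep only column(s) sid, cost (7 duplicate(s) eliminated): {(10, 2), (21, 25), (26, 25), (28, 2), (32, 4), (4, 2), (9, 4)}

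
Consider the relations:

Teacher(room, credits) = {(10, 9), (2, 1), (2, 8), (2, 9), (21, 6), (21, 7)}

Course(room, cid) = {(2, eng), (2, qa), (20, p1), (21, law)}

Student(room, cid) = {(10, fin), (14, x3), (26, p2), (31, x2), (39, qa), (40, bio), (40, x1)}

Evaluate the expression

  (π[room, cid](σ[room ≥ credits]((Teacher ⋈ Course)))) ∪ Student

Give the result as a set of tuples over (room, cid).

{(10, fin), (14, x3), (2, eng), (2, qa), (21, law), (26, p2), (31, x2), (39, qa), (40, bio), (40, x1)}

Teacher ⋈ Course (natural join on room): {(2, 1, eng), (2, 1, qa), (2, 8, eng), (2, 8, qa), (2, 9, eng), (2, 9, qa), (21, 6, law), (21, 7, law)}
Apply σ_{room ≥ credits}; surviving tuples: {(2, 1, eng), (2, 1, qa), (21, 6, law), (21, 7, law)}
π[room, cid]: project onto (room, cid) (1 duplicate(s) eliminated) → {(2, eng), (2, qa), (21, law)}
Union: {(2, eng), (2, qa), (21, law)} with {(10, fin), (14, x3), (26, p2), (31, x2), (39, qa), (40, bio), (40, x1)} → {(10, fin), (14, x3), (2, eng), (2, qa), (21, law), (26, p2), (31, x2), (39, qa), (40, bio), (40, x1)}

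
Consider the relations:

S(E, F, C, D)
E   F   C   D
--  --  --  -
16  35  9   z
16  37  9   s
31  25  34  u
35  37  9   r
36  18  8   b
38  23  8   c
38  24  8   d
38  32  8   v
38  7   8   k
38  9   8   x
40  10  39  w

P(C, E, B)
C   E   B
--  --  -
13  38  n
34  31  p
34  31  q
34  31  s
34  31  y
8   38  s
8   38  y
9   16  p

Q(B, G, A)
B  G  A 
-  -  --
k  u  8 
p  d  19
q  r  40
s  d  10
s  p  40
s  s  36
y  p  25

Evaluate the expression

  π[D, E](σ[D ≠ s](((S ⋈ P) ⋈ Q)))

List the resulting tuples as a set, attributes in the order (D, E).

Natural join on E, C: {(16, 35, 9, z, p), (16, 37, 9, s, p), (31, 25, 34, u, p), (31, 25, 34, u, q), (31, 25, 34, u, s), (31, 25, 34, u, y), (38, 23, 8, c, s), (38, 23, 8, c, y), (38, 24, 8, d, s), (38, 24, 8, d, y), (38, 32, 8, v, s), (38, 32, 8, v, y), (38, 7, 8, k, s), (38, 7, 8, k, y), (38, 9, 8, x, s), (38, 9, 8, x, y)}
Natural join on B: {(16, 35, 9, z, p, d, 19), (16, 37, 9, s, p, d, 19), (31, 25, 34, u, p, d, 19), (31, 25, 34, u, q, r, 40), (31, 25, 34, u, s, d, 10), (31, 25, 34, u, s, p, 40), (31, 25, 34, u, s, s, 36), (31, 25, 34, u, y, p, 25), (38, 23, 8, c, s, d, 10), (38, 23, 8, c, s, p, 40), (38, 23, 8, c, s, s, 36), (38, 23, 8, c, y, p, 25), (38, 24, 8, d, s, d, 10), (38, 24, 8, d, s, p, 40), (38, 24, 8, d, s, s, 36), (38, 24, 8, d, y, p, 25), (38, 32, 8, v, s, d, 10), (38, 32, 8, v, s, p, 40), (38, 32, 8, v, s, s, 36), (38, 32, 8, v, y, p, 25), (38, 7, 8, k, s, d, 10), (38, 7, 8, k, s, p, 40), (38, 7, 8, k, s, s, 36), (38, 7, 8, k, y, p, 25), (38, 9, 8, x, s, d, 10), (38, 9, 8, x, s, p, 40), (38, 9, 8, x, s, s, 36), (38, 9, 8, x, y, p, 25)}
Apply σ_{D ≠ s}; surviving tuples: {(16, 35, 9, z, p, d, 19), (31, 25, 34, u, p, d, 19), (31, 25, 34, u, q, r, 40), (31, 25, 34, u, s, d, 10), (31, 25, 34, u, s, p, 40), (31, 25, 34, u, s, s, 36), (31, 25, 34, u, y, p, 25), (38, 23, 8, c, s, d, 10), (38, 23, 8, c, s, p, 40), (38, 23, 8, c, s, s, 36), (38, 23, 8, c, y, p, 25), (38, 24, 8, d, s, d, 10), (38, 24, 8, d, s, p, 40), (38, 24, 8, d, s, s, 36), (38, 24, 8, d, y, p, 25), (38, 32, 8, v, s, d, 10), (38, 32, 8, v, s, p, 40), (38, 32, 8, v, s, s, 36), (38, 32, 8, v, y, p, 25), (38, 7, 8, k, s, d, 10), (38, 7, 8, k, s, p, 40), (38, 7, 8, k, s, s, 36), (38, 7, 8, k, y, p, 25), (38, 9, 8, x, s, d, 10), (38, 9, 8, x, s, p, 40), (38, 9, 8, x, s, s, 36), (38, 9, 8, x, y, p, 25)}
π_{D, E} gives {(c, 38), (d, 38), (k, 38), (u, 31), (v, 38), (x, 38), (z, 16)} (20 duplicate(s) eliminated).

{(c, 38), (d, 38), (k, 38), (u, 31), (v, 38), (x, 38), (z, 16)}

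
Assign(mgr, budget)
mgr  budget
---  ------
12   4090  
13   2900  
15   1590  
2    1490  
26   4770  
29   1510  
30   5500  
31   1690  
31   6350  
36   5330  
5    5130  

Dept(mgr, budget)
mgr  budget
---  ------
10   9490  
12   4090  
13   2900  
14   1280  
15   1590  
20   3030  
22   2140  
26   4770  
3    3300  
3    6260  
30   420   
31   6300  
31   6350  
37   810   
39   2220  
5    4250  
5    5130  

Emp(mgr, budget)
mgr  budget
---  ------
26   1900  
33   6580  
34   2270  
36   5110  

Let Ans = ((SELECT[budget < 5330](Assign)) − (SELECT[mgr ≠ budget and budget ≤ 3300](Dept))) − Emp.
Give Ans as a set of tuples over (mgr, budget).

Apply σ_{budget < 5330}; surviving tuples: {(12, 4090), (13, 2900), (15, 1590), (2, 1490), (26, 4770), (29, 1510), (31, 1690), (5, 5130)}
Apply σ_{mgr ≠ budget and budget ≤ 3300}; surviving tuples: {(13, 2900), (14, 1280), (15, 1590), (20, 3030), (22, 2140), (3, 3300), (30, 420), (37, 810), (39, 2220)}
Taking the difference: {(12, 4090), (2, 1490), (26, 4770), (29, 1510), (31, 1690), (5, 5130)}
Taking the difference: {(12, 4090), (2, 1490), (26, 4770), (29, 1510), (31, 1690), (5, 5130)}

{(12, 4090), (2, 1490), (26, 4770), (29, 1510), (31, 1690), (5, 5130)}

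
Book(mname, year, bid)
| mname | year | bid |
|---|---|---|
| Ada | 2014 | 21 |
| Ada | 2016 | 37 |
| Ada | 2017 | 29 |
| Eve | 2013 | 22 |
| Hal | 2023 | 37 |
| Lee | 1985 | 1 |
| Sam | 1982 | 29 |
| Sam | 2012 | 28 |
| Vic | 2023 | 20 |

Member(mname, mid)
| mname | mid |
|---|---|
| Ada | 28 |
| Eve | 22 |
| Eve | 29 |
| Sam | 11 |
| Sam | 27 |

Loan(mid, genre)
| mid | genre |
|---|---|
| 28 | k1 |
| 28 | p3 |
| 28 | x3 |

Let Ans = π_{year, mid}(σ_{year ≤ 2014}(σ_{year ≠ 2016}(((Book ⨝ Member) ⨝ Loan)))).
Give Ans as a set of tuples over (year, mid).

{(2014, 28)}

Natural join on mname: {(Ada, 2014, 21, 28), (Ada, 2016, 37, 28), (Ada, 2017, 29, 28), (Eve, 2013, 22, 22), (Eve, 2013, 22, 29), (Sam, 1982, 29, 11), (Sam, 1982, 29, 27), (Sam, 2012, 28, 11), (Sam, 2012, 28, 27)}
Natural join on mid: {(Ada, 2014, 21, 28, k1), (Ada, 2014, 21, 28, p3), (Ada, 2014, 21, 28, x3), (Ada, 2016, 37, 28, k1), (Ada, 2016, 37, 28, p3), (Ada, 2016, 37, 28, x3), (Ada, 2017, 29, 28, k1), (Ada, 2017, 29, 28, p3), (Ada, 2017, 29, 28, x3)}
Apply σ_{year ≠ 2016}; surviving tuples: {(Ada, 2014, 21, 28, k1), (Ada, 2014, 21, 28, p3), (Ada, 2014, 21, 28, x3), (Ada, 2017, 29, 28, k1), (Ada, 2017, 29, 28, p3), (Ada, 2017, 29, 28, x3)}
Apply σ_{year ≤ 2014}; surviving tuples: {(Ada, 2014, 21, 28, k1), (Ada, 2014, 21, 28, p3), (Ada, 2014, 21, 28, x3)}
π_{year, mid} gives {(2014, 28)} (2 duplicate(s) eliminated).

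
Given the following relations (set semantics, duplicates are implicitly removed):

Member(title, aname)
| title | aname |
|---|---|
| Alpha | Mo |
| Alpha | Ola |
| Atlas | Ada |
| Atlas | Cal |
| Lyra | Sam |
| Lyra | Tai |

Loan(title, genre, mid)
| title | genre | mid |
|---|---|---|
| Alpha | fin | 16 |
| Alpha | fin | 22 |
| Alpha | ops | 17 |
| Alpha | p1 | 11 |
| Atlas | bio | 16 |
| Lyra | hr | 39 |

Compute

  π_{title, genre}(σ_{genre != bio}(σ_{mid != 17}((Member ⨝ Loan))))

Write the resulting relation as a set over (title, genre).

{(Alpha, fin), (Alpha, p1), (Lyra, hr)}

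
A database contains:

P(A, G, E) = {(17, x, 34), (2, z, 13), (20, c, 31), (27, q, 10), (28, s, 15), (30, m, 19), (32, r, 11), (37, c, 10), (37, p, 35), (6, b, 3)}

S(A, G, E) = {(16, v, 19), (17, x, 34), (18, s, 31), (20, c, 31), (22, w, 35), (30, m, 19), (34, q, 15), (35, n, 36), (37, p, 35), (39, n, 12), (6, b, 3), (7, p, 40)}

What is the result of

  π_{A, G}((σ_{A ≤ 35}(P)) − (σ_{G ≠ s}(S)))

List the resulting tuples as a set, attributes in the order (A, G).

{(2, z), (27, q), (28, s), (32, r)}

Apply σ_{A ≤ 35}; surviving tuples: {(17, x, 34), (2, z, 13), (20, c, 31), (27, q, 10), (28, s, 15), (30, m, 19), (32, r, 11), (6, b, 3)}
Apply σ_{G ≠ s}; surviving tuples: {(16, v, 19), (17, x, 34), (20, c, 31), (22, w, 35), (30, m, 19), (34, q, 15), (35, n, 36), (37, p, 35), (39, n, 12), (6, b, 3), (7, p, 40)}
Set difference of the two operands is {(2, z, 13), (27, q, 10), (28, s, 15), (32, r, 11)}.
Projecting to A, G: {(2, z), (27, q), (28, s), (32, r)}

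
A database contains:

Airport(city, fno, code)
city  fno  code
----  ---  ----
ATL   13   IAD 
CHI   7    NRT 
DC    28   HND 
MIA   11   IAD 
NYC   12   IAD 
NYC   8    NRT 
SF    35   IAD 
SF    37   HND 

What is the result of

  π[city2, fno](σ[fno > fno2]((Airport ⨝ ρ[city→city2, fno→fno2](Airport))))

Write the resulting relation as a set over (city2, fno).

ρ[city→city2, fno→fno2]: schema becomes (city2, fno2, code); tuples unchanged.
Joining Airport and ρ[city→city2, fno→fno2](Airport) on code yields {(ATL, 13, IAD, ATL, 13), (ATL, 13, IAD, MIA, 11), (ATL, 13, IAD, NYC, 12), (ATL, 13, IAD, SF, 35), (CHI, 7, NRT, CHI, 7), (CHI, 7, NRT, NYC, 8), (DC, 28, HND, DC, 28), (DC, 28, HND, SF, 37), (MIA, 11, IAD, ATL, 13), (MIA, 11, IAD, MIA, 11), (MIA, 11, IAD, NYC, 12), (MIA, 11, IAD, SF, 35), (NYC, 12, IAD, ATL, 13), (NYC, 12, IAD, MIA, 11), (NYC, 12, IAD, NYC, 12), (NYC, 12, IAD, SF, 35), (NYC, 8, NRT, CHI, 7), (NYC, 8, NRT, NYC, 8), (SF, 35, IAD, ATL, 13), (SF, 35, IAD, MIA, 11), (SF, 35, IAD, NYC, 12), (SF, 35, IAD, SF, 35), (SF, 37, HND, DC, 28), (SF, 37, HND, SF, 37)}.
Apply σ_{fno > fno2}; surviving tuples: {(ATL, 13, IAD, MIA, 11), (ATL, 13, IAD, NYC, 12), (NYC, 12, IAD, MIA, 11), (NYC, 8, NRT, CHI, 7), (SF, 35, IAD, ATL, 13), (SF, 35, IAD, MIA, 11), (SF, 35, IAD, NYC, 12), (SF, 37, HND, DC, 28)}
π_{city2, fno} gives {(ATL, 35), (CHI, 8), (DC, 37), (MIA, 12), (MIA, 13), (MIA, 35), (NYC, 13), (NYC, 35)}.

{(ATL, 35), (CHI, 8), (DC, 37), (MIA, 12), (MIA, 13), (MIA, 35), (NYC, 13), (NYC, 35)}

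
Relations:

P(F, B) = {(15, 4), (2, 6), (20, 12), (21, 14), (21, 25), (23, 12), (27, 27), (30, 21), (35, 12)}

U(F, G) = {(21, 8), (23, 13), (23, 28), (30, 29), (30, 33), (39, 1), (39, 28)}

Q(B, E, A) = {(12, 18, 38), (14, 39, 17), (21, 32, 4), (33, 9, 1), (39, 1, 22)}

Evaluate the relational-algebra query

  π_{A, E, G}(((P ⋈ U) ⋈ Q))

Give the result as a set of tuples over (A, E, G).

{(17, 39, 8), (38, 18, 13), (38, 18, 28), (4, 32, 29), (4, 32, 33)}

Natural join on F: {(21, 14, 8), (21, 25, 8), (23, 12, 13), (23, 12, 28), (30, 21, 29), (30, 21, 33)}
Natural join on B: {(21, 14, 8, 39, 17), (23, 12, 13, 18, 38), (23, 12, 28, 18, 38), (30, 21, 29, 32, 4), (30, 21, 33, 32, 4)}
Keep only column(s) A, E, G: {(17, 39, 8), (38, 18, 13), (38, 18, 28), (4, 32, 29), (4, 32, 33)}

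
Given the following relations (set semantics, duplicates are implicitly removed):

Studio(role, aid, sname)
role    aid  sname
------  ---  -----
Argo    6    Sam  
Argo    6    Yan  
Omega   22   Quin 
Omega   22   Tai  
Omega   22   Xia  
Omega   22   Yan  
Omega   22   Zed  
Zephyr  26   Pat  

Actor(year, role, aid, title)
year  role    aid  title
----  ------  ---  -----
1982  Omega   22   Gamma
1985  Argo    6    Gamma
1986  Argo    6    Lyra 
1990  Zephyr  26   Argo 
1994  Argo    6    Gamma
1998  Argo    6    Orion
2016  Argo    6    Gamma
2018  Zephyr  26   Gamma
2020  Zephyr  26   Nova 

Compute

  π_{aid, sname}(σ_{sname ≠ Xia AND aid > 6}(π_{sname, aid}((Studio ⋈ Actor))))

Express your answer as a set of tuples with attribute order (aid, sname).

{(22, Quin), (22, Tai), (22, Yan), (22, Zed), (26, Pat)}

Studio ⋈ Actor (natural join on role, aid): {(Argo, 6, Sam, 1985, Gamma), (Argo, 6, Sam, 1986, Lyra), (Argo, 6, Sam, 1994, Gamma), (Argo, 6, Sam, 1998, Orion), (Argo, 6, Sam, 2016, Gamma), (Argo, 6, Yan, 1985, Gamma), (Argo, 6, Yan, 1986, Lyra), (Argo, 6, Yan, 1994, Gamma), (Argo, 6, Yan, 1998, Orion), (Argo, 6, Yan, 2016, Gamma), (Omega, 22, Quin, 1982, Gamma), (Omega, 22, Tai, 1982, Gamma), (Omega, 22, Xia, 1982, Gamma), (Omega, 22, Yan, 1982, Gamma), (Omega, 22, Zed, 1982, Gamma), (Zephyr, 26, Pat, 1990, Argo), (Zephyr, 26, Pat, 2018, Gamma), (Zephyr, 26, Pat, 2020, Nova)}
Projecting to sname, aid (10 duplicate(s) eliminated): {(Pat, 26), (Quin, 22), (Sam, 6), (Tai, 22), (Xia, 22), (Yan, 22), (Yan, 6), (Zed, 22)}
Selection sname ≠ Xia AND aid > 6: {(Pat, 26), (Quin, 22), (Tai, 22), (Yan, 22), (Zed, 22)}
Projecting to aid, sname: {(22, Quin), (22, Tai), (22, Yan), (22, Zed), (26, Pat)}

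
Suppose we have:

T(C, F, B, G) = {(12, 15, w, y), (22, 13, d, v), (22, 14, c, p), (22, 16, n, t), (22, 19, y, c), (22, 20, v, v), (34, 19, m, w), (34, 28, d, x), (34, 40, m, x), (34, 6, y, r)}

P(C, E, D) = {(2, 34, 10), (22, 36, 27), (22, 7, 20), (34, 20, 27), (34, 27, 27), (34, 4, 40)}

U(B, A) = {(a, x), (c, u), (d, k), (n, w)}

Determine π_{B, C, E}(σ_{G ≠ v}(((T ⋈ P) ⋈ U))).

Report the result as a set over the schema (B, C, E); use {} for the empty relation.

Joining T and P on C yields {(22, 13, d, v, 36, 27), (22, 13, d, v, 7, 20), (22, 14, c, p, 36, 27), (22, 14, c, p, 7, 20), (22, 16, n, t, 36, 27), (22, 16, n, t, 7, 20), (22, 19, y, c, 36, 27), (22, 19, y, c, 7, 20), (22, 20, v, v, 36, 27), (22, 20, v, v, 7, 20), (34, 19, m, w, 20, 27), (34, 19, m, w, 27, 27), (34, 19, m, w, 4, 40), (34, 28, d, x, 20, 27), (34, 28, d, x, 27, 27), (34, 28, d, x, 4, 40), (34, 40, m, x, 20, 27), (34, 40, m, x, 27, 27), (34, 40, m, x, 4, 40), (34, 6, y, r, 20, 27), (34, 6, y, r, 27, 27), (34, 6, y, r, 4, 40)}.
Joining (T ⋈ P) and U on B yields {(22, 13, d, v, 36, 27, k), (22, 13, d, v, 7, 20, k), (22, 14, c, p, 36, 27, u), (22, 14, c, p, 7, 20, u), (22, 16, n, t, 36, 27, w), (22, 16, n, t, 7, 20, w), (34, 28, d, x, 20, 27, k), (34, 28, d, x, 27, 27, k), (34, 28, d, x, 4, 40, k)}.
σ[G ≠ v]: keep tuples satisfying G ≠ v → {(22, 14, c, p, 36, 27, u), (22, 14, c, p, 7, 20, u), (22, 16, n, t, 36, 27, w), (22, 16, n, t, 7, 20, w), (34, 28, d, x, 20, 27, k), (34, 28, d, x, 27, 27, k), (34, 28, d, x, 4, 40, k)}
Projecting to B, C, E: {(c, 22, 36), (c, 22, 7), (d, 34, 20), (d, 34, 27), (d, 34, 4), (n, 22, 36), (n, 22, 7)}

{(c, 22, 36), (c, 22, 7), (d, 34, 20), (d, 34, 27), (d, 34, 4), (n, 22, 36), (n, 22, 7)}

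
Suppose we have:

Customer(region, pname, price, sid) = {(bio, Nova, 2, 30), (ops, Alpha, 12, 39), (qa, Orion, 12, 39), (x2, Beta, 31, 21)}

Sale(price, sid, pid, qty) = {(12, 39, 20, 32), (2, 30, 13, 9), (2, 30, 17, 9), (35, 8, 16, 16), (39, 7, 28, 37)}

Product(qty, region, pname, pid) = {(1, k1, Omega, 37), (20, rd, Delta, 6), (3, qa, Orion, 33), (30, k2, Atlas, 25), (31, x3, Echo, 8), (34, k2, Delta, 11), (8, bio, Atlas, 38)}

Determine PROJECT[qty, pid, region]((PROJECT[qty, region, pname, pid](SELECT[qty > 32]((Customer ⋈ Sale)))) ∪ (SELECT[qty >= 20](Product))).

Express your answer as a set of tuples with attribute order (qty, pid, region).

Customer ⋈ Sale (natural join on price, sid): {(bio, Nova, 2, 30, 13, 9), (bio, Nova, 2, 30, 17, 9), (ops, Alpha, 12, 39, 20, 32), (qa, Orion, 12, 39, 20, 32)}
Filtering on qty > 32 leaves {}.
π_{qty, region, pname, pid} gives {}.
Filtering on qty >= 20 leaves {(20, rd, Delta, 6), (30, k2, Atlas, 25), (31, x3, Echo, 8), (34, k2, Delta, 11)}.
Taking the union: {(20, rd, Delta, 6), (30, k2, Atlas, 25), (31, x3, Echo, 8), (34, k2, Delta, 11)}
π_{qty, pid, region} gives {(20, 6, rd), (30, 25, k2), (31, 8, x3), (34, 11, k2)}.

{(20, 6, rd), (30, 25, k2), (31, 8, x3), (34, 11, k2)}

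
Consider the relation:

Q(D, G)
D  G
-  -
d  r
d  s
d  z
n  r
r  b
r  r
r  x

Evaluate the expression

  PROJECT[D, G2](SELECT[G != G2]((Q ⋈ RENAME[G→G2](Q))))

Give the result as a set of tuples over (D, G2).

ρ[G→G2]: schema becomes (D, G2); tuples unchanged.
Joining Q and RENAME[G→G2](Q) on D yields {(d, r, r), (d, r, s), (d, r, z), (d, s, r), (d, s, s), (d, s, z), (d, z, r), (d, z, s), (d, z, z), (n, r, r), (r, b, b), (r, b, r), (r, b, x), (r, r, b), (r, r, r), (r, r, x), (r, x, b), (r, x, r), (r, x, x)}.
σ[G != G2]: keep tuples satisfying G != G2 → {(d, r, s), (d, r, z), (d, s, r), (d, s, z), (d, z, r), (d, z, s), (r, b, r), (r, b, x), (r, r, b), (r, r, x), (r, x, b), (r, x, r)}
Projecting to D, G2 (6 duplicate(s) eliminated): {(d, r), (d, s), (d, z), (r, b), (r, r), (r, x)}

{(d, r), (d, s), (d, z), (r, b), (r, r), (r, x)}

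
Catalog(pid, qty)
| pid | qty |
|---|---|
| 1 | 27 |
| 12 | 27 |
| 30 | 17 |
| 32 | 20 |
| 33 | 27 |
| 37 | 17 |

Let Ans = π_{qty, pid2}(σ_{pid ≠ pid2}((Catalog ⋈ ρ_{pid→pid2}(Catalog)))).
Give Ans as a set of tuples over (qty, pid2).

{(17, 30), (17, 37), (27, 1), (27, 12), (27, 33)}

ρ[pid→pid2]: schema becomes (pid2, qty); tuples unchanged.
Catalog ⋈ ρ_{pid→pid2}(Catalog) (natural join on qty): {(1, 27, 1), (1, 27, 12), (1, 27, 33), (12, 27, 1), (12, 27, 12), (12, 27, 33), (30, 17, 30), (30, 17, 37), (32, 20, 32), (33, 27, 1), (33, 27, 12), (33, 27, 33), (37, 17, 30), (37, 17, 37)}
σ[pid ≠ pid2]: keep tuples satisfying pid ≠ pid2 → {(1, 27, 12), (1, 27, 33), (12, 27, 1), (12, 27, 33), (30, 17, 37), (33, 27, 1), (33, 27, 12), (37, 17, 30)}
Keep only column(s) qty, pid2 (3 duplicate(s) eliminated): {(17, 30), (17, 37), (27, 1), (27, 12), (27, 33)}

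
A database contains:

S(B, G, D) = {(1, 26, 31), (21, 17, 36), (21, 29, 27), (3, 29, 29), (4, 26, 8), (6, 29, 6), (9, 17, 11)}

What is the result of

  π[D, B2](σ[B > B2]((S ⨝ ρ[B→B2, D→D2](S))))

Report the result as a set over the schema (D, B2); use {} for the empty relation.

ρ[B→B2, D→D2]: schema becomes (B2, G, D2); tuples unchanged.
S ⋈ ρ[B→B2, D→D2](S) (natural join on G): {(1, 26, 31, 1, 31), (1, 26, 31, 4, 8), (21, 17, 36, 21, 36), (21, 17, 36, 9, 11), (21, 29, 27, 21, 27), (21, 29, 27, 3, 29), (21, 29, 27, 6, 6), (3, 29, 29, 21, 27), (3, 29, 29, 3, 29), (3, 29, 29, 6, 6), (4, 26, 8, 1, 31), (4, 26, 8, 4, 8), (6, 29, 6, 21, 27), (6, 29, 6, 3, 29), (6, 29, 6, 6, 6), (9, 17, 11, 21, 36), (9, 17, 11, 9, 11)}
Filtering on B > B2 leaves {(21, 17, 36, 9, 11), (21, 29, 27, 3, 29), (21, 29, 27, 6, 6), (4, 26, 8, 1, 31), (6, 29, 6, 3, 29)}.
Keep only column(s) D, B2: {(27, 3), (27, 6), (36, 9), (6, 3), (8, 1)}

{(27, 3), (27, 6), (36, 9), (6, 3), (8, 1)}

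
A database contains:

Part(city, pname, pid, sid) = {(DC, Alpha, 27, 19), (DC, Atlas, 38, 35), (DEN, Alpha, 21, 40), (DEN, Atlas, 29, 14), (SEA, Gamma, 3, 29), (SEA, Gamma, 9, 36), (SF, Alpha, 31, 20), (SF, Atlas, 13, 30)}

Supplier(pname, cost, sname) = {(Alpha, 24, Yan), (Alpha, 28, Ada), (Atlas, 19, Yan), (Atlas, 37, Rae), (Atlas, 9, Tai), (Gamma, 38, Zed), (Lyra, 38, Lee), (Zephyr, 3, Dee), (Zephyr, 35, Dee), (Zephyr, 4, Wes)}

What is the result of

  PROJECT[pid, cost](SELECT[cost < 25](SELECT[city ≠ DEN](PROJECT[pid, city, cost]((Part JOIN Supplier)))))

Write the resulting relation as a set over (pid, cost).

Joining Part and Supplier on pname yields {(DC, Alpha, 27, 19, 24, Yan), (DC, Alpha, 27, 19, 28, Ada), (DC, Atlas, 38, 35, 19, Yan), (DC, Atlas, 38, 35, 37, Rae), (DC, Atlas, 38, 35, 9, Tai), (DEN, Alpha, 21, 40, 24, Yan), (DEN, Alpha, 21, 40, 28, Ada), (DEN, Atlas, 29, 14, 19, Yan), (DEN, Atlas, 29, 14, 37, Rae), (DEN, Atlas, 29, 14, 9, Tai), (SEA, Gamma, 3, 29, 38, Zed), (SEA, Gamma, 9, 36, 38, Zed), (SF, Alpha, 31, 20, 24, Yan), (SF, Alpha, 31, 20, 28, Ada), (SF, Atlas, 13, 30, 19, Yan), (SF, Atlas, 13, 30, 37, Rae), (SF, Atlas, 13, 30, 9, Tai)}.
Projecting to pid, city, cost: {(13, SF, 19), (13, SF, 37), (13, SF, 9), (21, DEN, 24), (21, DEN, 28), (27, DC, 24), (27, DC, 28), (29, DEN, 19), (29, DEN, 37), (29, DEN, 9), (3, SEA, 38), (31, SF, 24), (31, SF, 28), (38, DC, 19), (38, DC, 37), (38, DC, 9), (9, SEA, 38)}
Selection city ≠ DEN: {(13, SF, 19), (13, SF, 37), (13, SF, 9), (27, DC, 24), (27, DC, 28), (3, SEA, 38), (31, SF, 24), (31, SF, 28), (38, DC, 19), (38, DC, 37), (38, DC, 9), (9, SEA, 38)}
Selection cost < 25: {(13, SF, 19), (13, SF, 9), (27, DC, 24), (31, SF, 24), (38, DC, 19), (38, DC, 9)}
Projecting to pid, cost: {(13, 19), (13, 9), (27, 24), (31, 24), (38, 19), (38, 9)}

{(13, 19), (13, 9), (27, 24), (31, 24), (38, 19), (38, 9)}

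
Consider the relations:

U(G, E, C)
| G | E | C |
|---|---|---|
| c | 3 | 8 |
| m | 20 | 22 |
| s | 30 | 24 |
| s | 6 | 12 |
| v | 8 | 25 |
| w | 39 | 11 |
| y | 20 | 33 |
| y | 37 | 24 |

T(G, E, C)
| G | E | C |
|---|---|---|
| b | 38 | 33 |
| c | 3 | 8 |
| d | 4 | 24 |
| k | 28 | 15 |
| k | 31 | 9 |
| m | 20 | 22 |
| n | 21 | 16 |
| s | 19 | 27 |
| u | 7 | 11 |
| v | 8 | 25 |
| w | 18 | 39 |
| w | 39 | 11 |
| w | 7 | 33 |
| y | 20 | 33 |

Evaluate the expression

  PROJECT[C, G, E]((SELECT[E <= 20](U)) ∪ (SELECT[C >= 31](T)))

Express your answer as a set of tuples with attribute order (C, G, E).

{(12, s, 6), (22, m, 20), (25, v, 8), (33, b, 38), (33, w, 7), (33, y, 20), (39, w, 18), (8, c, 3)}

σ[E <= 20]: keep tuples satisfying E <= 20 → {(c, 3, 8), (m, 20, 22), (s, 6, 12), (v, 8, 25), (y, 20, 33)}
σ[C >= 31]: keep tuples satisfying C >= 31 → {(b, 38, 33), (w, 18, 39), (w, 7, 33), (y, 20, 33)}
Set union of the two operands is {(b, 38, 33), (c, 3, 8), (m, 20, 22), (s, 6, 12), (v, 8, 25), (w, 18, 39), (w, 7, 33), (y, 20, 33)}.
Keep only column(s) C, G, E: {(12, s, 6), (22, m, 20), (25, v, 8), (33, b, 38), (33, w, 7), (33, y, 20), (39, w, 18), (8, c, 3)}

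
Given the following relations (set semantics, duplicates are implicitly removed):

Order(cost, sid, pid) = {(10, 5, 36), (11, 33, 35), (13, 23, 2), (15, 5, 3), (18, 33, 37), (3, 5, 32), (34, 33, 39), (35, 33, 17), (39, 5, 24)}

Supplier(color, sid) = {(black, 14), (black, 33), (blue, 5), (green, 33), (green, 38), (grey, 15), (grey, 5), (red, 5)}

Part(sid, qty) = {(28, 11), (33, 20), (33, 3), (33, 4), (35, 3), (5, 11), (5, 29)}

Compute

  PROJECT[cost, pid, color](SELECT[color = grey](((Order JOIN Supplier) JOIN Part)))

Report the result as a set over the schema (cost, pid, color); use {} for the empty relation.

Natural join on sid: {(10, 5, 36, blue), (10, 5, 36, grey), (10, 5, 36, red), (11, 33, 35, black), (11, 33, 35, green), (15, 5, 3, blue), (15, 5, 3, grey), (15, 5, 3, red), (18, 33, 37, black), (18, 33, 37, green), (3, 5, 32, blue), (3, 5, 32, grey), (3, 5, 32, red), (34, 33, 39, black), (34, 33, 39, green), (35, 33, 17, black), (35, 33, 17, green), (39, 5, 24, blue), (39, 5, 24, grey), (39, 5, 24, red)}
Natural join on sid: {(10, 5, 36, blue, 11), (10, 5, 36, blue, 29), (10, 5, 36, grey, 11), (10, 5, 36, grey, 29), (10, 5, 36, red, 11), (10, 5, 36, red, 29), (11, 33, 35, black, 20), (11, 33, 35, black, 3), (11, 33, 35, black, 4), (11, 33, 35, green, 20), (11, 33, 35, green, 3), (11, 33, 35, green, 4), (15, 5, 3, blue, 11), (15, 5, 3, blue, 29), (15, 5, 3, grey, 11), (15, 5, 3, grey, 29), (15, 5, 3, red, 11), (15, 5, 3, red, 29), (18, 33, 37, black, 20), (18, 33, 37, black, 3), (18, 33, 37, black, 4), (18, 33, 37, green, 20), (18, 33, 37, green, 3), (18, 33, 37, green, 4), (3, 5, 32, blue, 11), (3, 5, 32, blue, 29), (3, 5, 32, grey, 11), (3, 5, 32, grey, 29), (3, 5, 32, red, 11), (3, 5, 32, red, 29), (34, 33, 39, black, 20), (34, 33, 39, black, 3), (34, 33, 39, black, 4), (34, 33, 39, green, 20), (34, 33, 39, green, 3), (34, 33, 39, green, 4), (35, 33, 17, black, 20), (35, 33, 17, black, 3), (35, 33, 17, black, 4), (35, 33, 17, green, 20), (35, 33, 17, green, 3), (35, 33, 17, green, 4), (39, 5, 24, blue, 11), (39, 5, 24, blue, 29), (39, 5, 24, grey, 11), (39, 5, 24, grey, 29), (39, 5, 24, red, 11), (39, 5, 24, red, 29)}
Apply σ_{color = grey}; surviving tuples: {(10, 5, 36, grey, 11), (10, 5, 36, grey, 29), (15, 5, 3, grey, 11), (15, 5, 3, grey, 29), (3, 5, 32, grey, 11), (3, 5, 32, grey, 29), (39, 5, 24, grey, 11), (39, 5, 24, grey, 29)}
Keep only column(s) cost, pid, color (4 duplicate(s) eliminated): {(10, 36, grey), (15, 3, grey), (3, 32, grey), (39, 24, grey)}

{(10, 36, grey), (15, 3, grey), (3, 32, grey), (39, 24, grey)}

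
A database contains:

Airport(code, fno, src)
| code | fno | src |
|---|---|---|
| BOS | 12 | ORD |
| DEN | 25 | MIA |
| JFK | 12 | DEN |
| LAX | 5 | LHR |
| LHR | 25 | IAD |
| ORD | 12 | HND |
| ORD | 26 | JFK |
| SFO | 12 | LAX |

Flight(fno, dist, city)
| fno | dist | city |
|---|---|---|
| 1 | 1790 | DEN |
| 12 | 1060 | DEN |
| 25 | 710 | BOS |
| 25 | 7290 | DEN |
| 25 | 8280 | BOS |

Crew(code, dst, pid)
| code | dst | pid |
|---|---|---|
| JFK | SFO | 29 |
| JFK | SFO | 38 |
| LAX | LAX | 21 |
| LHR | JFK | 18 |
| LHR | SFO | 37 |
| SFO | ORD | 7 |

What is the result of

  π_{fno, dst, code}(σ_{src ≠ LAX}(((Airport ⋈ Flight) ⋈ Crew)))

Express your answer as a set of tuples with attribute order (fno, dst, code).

Airport ⋈ Flight (natural join on fno): {(BOS, 12, ORD, 1060, DEN), (DEN, 25, MIA, 710, BOS), (DEN, 25, MIA, 7290, DEN), (DEN, 25, MIA, 8280, BOS), (JFK, 12, DEN, 1060, DEN), (LHR, 25, IAD, 710, BOS), (LHR, 25, IAD, 7290, DEN), (LHR, 25, IAD, 8280, BOS), (ORD, 12, HND, 1060, DEN), (SFO, 12, LAX, 1060, DEN)}
(Airport ⋈ Flight) ⋈ Crew (natural join on code): {(JFK, 12, DEN, 1060, DEN, SFO, 29), (JFK, 12, DEN, 1060, DEN, SFO, 38), (LHR, 25, IAD, 710, BOS, JFK, 18), (LHR, 25, IAD, 710, BOS, SFO, 37), (LHR, 25, IAD, 7290, DEN, JFK, 18), (LHR, 25, IAD, 7290, DEN, SFO, 37), (LHR, 25, IAD, 8280, BOS, JFK, 18), (LHR, 25, IAD, 8280, BOS, SFO, 37), (SFO, 12, LAX, 1060, DEN, ORD, 7)}
Selection src ≠ LAX: {(JFK, 12, DEN, 1060, DEN, SFO, 29), (JFK, 12, DEN, 1060, DEN, SFO, 38), (LHR, 25, IAD, 710, BOS, JFK, 18), (LHR, 25, IAD, 710, BOS, SFO, 37), (LHR, 25, IAD, 7290, DEN, JFK, 18), (LHR, 25, IAD, 7290, DEN, SFO, 37), (LHR, 25, IAD, 8280, BOS, JFK, 18), (LHR, 25, IAD, 8280, BOS, SFO, 37)}
π[fno, dst, code]: project onto (fno, dst, code) (5 duplicate(s) eliminated) → {(12, SFO, JFK), (25, JFK, LHR), (25, SFO, LHR)}

{(12, SFO, JFK), (25, JFK, LHR), (25, SFO, LHR)}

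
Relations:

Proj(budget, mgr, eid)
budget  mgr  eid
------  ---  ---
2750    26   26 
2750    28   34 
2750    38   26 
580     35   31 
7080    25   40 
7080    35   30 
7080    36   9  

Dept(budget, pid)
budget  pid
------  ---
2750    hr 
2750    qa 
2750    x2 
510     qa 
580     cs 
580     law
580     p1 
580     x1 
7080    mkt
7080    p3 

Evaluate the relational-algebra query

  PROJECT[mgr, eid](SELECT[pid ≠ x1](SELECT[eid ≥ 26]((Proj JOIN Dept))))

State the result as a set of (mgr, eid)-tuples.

Joining Proj and Dept on budget yields {(2750, 26, 26, hr), (2750, 26, 26, qa), (2750, 26, 26, x2), (2750, 28, 34, hr), (2750, 28, 34, qa), (2750, 28, 34, x2), (2750, 38, 26, hr), (2750, 38, 26, qa), (2750, 38, 26, x2), (580, 35, 31, cs), (580, 35, 31, law), (580, 35, 31, p1), (580, 35, 31, x1), (7080, 25, 40, mkt), (7080, 25, 40, p3), (7080, 35, 30, mkt), (7080, 35, 30, p3), (7080, 36, 9, mkt), (7080, 36, 9, p3)}.
Filtering on eid ≥ 26 leaves {(2750, 26, 26, hr), (2750, 26, 26, qa), (2750, 26, 26, x2), (2750, 28, 34, hr), (2750, 28, 34, qa), (2750, 28, 34, x2), (2750, 38, 26, hr), (2750, 38, 26, qa), (2750, 38, 26, x2), (580, 35, 31, cs), (580, 35, 31, law), (580, 35, 31, p1), (580, 35, 31, x1), (7080, 25, 40, mkt), (7080, 25, 40, p3), (7080, 35, 30, mkt), (7080, 35, 30, p3)}.
Filtering on pid ≠ x1 leaves {(2750, 26, 26, hr), (2750, 26, 26, qa), (2750, 26, 26, x2), (2750, 28, 34, hr), (2750, 28, 34, qa), (2750, 28, 34, x2), (2750, 38, 26, hr), (2750, 38, 26, qa), (2750, 38, 26, x2), (580, 35, 31, cs), (580, 35, 31, law), (580, 35, 31, p1), (7080, 25, 40, mkt), (7080, 25, 40, p3), (7080, 35, 30, mkt), (7080, 35, 30, p3)}.
Keep only column(s) mgr, eid (10 duplicate(s) eliminated): {(25, 40), (26, 26), (28, 34), (35, 30), (35, 31), (38, 26)}

{(25, 40), (26, 26), (28, 34), (35, 30), (35, 31), (38, 26)}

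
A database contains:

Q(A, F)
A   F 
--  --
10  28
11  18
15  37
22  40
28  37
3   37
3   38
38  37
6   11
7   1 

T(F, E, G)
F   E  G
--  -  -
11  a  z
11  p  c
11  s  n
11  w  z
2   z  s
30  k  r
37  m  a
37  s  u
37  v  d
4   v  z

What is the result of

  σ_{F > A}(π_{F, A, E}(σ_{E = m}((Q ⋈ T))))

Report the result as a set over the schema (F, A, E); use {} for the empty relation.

{(37, 15, m), (37, 28, m), (37, 3, m)}

Q ⋈ T (natural join on F): {(15, 37, m, a), (15, 37, s, u), (15, 37, v, d), (28, 37, m, a), (28, 37, s, u), (28, 37, v, d), (3, 37, m, a), (3, 37, s, u), (3, 37, v, d), (38, 37, m, a), (38, 37, s, u), (38, 37, v, d), (6, 11, a, z), (6, 11, p, c), (6, 11, s, n), (6, 11, w, z)}
Selection E = m: {(15, 37, m, a), (28, 37, m, a), (3, 37, m, a), (38, 37, m, a)}
Projecting to F, A, E: {(37, 15, m), (37, 28, m), (37, 3, m), (37, 38, m)}
Selection F > A: {(37, 15, m), (37, 28, m), (37, 3, m)}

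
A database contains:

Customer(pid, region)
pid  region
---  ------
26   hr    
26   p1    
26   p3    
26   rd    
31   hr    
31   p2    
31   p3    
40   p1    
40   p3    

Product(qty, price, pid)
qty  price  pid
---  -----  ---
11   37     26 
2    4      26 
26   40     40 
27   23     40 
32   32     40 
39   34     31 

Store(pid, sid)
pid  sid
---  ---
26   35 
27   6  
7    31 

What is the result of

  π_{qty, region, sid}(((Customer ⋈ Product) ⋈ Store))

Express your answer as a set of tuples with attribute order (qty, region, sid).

{(11, hr, 35), (11, p1, 35), (11, p3, 35), (11, rd, 35), (2, hr, 35), (2, p1, 35), (2, p3, 35), (2, rd, 35)}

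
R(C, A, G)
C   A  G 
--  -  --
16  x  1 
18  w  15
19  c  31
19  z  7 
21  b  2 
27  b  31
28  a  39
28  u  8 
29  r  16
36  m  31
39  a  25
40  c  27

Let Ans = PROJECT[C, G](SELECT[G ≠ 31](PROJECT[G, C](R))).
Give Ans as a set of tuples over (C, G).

π_{G, C} gives {(1, 16), (15, 18), (16, 29), (2, 21), (25, 39), (27, 40), (31, 19), (31, 27), (31, 36), (39, 28), (7, 19), (8, 28)}.
σ[G ≠ 31]: keep tuples satisfying G ≠ 31 → {(1, 16), (15, 18), (16, 29), (2, 21), (25, 39), (27, 40), (39, 28), (7, 19), (8, 28)}
π_{C, G} gives {(16, 1), (18, 15), (19, 7), (21, 2), (28, 39), (28, 8), (29, 16), (39, 25), (40, 27)}.

{(16, 1), (18, 15), (19, 7), (21, 2), (28, 39), (28, 8), (29, 16), (39, 25), (40, 27)}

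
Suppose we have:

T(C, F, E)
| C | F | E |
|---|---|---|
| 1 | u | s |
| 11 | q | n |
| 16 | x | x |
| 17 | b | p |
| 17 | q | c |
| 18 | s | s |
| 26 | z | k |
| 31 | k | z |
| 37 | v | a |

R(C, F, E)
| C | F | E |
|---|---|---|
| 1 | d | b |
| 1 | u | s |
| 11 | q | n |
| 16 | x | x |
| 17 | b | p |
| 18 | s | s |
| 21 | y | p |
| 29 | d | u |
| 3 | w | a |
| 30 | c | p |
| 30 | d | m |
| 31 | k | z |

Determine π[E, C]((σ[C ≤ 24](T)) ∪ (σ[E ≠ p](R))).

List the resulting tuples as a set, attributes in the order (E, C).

Filtering on C ≤ 24 leaves {(1, u, s), (11, q, n), (16, x, x), (17, b, p), (17, q, c), (18, s, s)}.
Filtering on E ≠ p leaves {(1, d, b), (1, u, s), (11, q, n), (16, x, x), (18, s, s), (29, d, u), (3, w, a), (30, d, m), (31, k, z)}.
Taking the union: {(1, d, b), (1, u, s), (11, q, n), (16, x, x), (17, b, p), (17, q, c), (18, s, s), (29, d, u), (3, w, a), (30, d, m), (31, k, z)}
Projecting to E, C: {(a, 3), (b, 1), (c, 17), (m, 30), (n, 11), (p, 17), (s, 1), (s, 18), (u, 29), (x, 16), (z, 31)}

{(a, 3), (b, 1), (c, 17), (m, 30), (n, 11), (p, 17), (s, 1), (s, 18), (u, 29), (x, 16), (z, 31)}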